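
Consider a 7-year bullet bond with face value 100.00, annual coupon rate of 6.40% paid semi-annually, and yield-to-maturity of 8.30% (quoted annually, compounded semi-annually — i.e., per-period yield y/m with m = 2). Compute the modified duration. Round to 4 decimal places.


Coupon per period c = face * coupon_rate / m = 3.200000
Periods per year m = 2; per-period yield y/m = 0.041500
Number of cashflows N = 14
Cashflows (t years, CF_t, discount factor 1/(1+y/m)^(m*t), PV):
  t = 0.5000: CF_t = 3.200000, DF = 0.960154, PV = 3.072492
  t = 1.0000: CF_t = 3.200000, DF = 0.921895, PV = 2.950064
  t = 1.5000: CF_t = 3.200000, DF = 0.885161, PV = 2.832515
  t = 2.0000: CF_t = 3.200000, DF = 0.849890, PV = 2.719649
  t = 2.5000: CF_t = 3.200000, DF = 0.816025, PV = 2.611281
  t = 3.0000: CF_t = 3.200000, DF = 0.783510, PV = 2.507231
  t = 3.5000: CF_t = 3.200000, DF = 0.752290, PV = 2.407327
  t = 4.0000: CF_t = 3.200000, DF = 0.722314, PV = 2.311404
  t = 4.5000: CF_t = 3.200000, DF = 0.693532, PV = 2.219303
  t = 5.0000: CF_t = 3.200000, DF = 0.665897, PV = 2.130871
  t = 5.5000: CF_t = 3.200000, DF = 0.639364, PV = 2.045964
  t = 6.0000: CF_t = 3.200000, DF = 0.613887, PV = 1.964440
  t = 6.5000: CF_t = 3.200000, DF = 0.589426, PV = 1.886164
  t = 7.0000: CF_t = 103.200000, DF = 0.565940, PV = 58.404977
Price P = sum_t PV_t = 90.063680
First compute Macaulay numerator sum_t t * PV_t:
  t * PV_t at t = 0.5000: 1.536246
  t * PV_t at t = 1.0000: 2.950064
  t * PV_t at t = 1.5000: 4.248772
  t * PV_t at t = 2.0000: 5.439298
  t * PV_t at t = 2.5000: 6.528202
  t * PV_t at t = 3.0000: 7.521693
  t * PV_t at t = 3.5000: 8.425644
  t * PV_t at t = 4.0000: 9.245614
  t * PV_t at t = 4.5000: 9.986861
  t * PV_t at t = 5.0000: 10.654357
  t * PV_t at t = 5.5000: 11.252801
  t * PV_t at t = 6.0000: 11.786638
  t * PV_t at t = 6.5000: 12.260065
  t * PV_t at t = 7.0000: 408.834839
Macaulay duration D = 510.671095 / 90.063680 = 5.670111
Modified duration = D / (1 + y/m) = 5.670111 / (1 + 0.041500) = 5.444178

Answer: Modified duration = 5.4442


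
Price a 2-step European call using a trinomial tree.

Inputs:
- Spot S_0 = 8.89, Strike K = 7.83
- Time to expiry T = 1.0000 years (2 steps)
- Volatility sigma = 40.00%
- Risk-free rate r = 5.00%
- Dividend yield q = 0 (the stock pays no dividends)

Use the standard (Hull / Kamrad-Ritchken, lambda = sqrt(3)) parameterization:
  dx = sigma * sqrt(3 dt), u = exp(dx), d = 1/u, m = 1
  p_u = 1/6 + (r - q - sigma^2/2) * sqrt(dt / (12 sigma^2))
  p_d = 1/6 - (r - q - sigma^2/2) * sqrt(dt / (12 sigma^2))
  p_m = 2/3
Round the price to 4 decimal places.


Answer: Price = V(0,0) = 2.1314

Derivation:
dt = T/N = 0.500000; dx = sigma*sqrt(3*dt) = 0.489898
u = exp(dx) = 1.632150; d = 1/u = 0.612689
p_u = 0.151357, p_m = 0.666667, p_d = 0.181976
Discount per step: exp(-r*dt) = 0.975310
Stock lattice S(k, j) with j the centered position index:
  k=0: S(0,+0) = 8.8900
  k=1: S(1,-1) = 5.4468; S(1,+0) = 8.8900; S(1,+1) = 14.5098
  k=2: S(2,-2) = 3.3372; S(2,-1) = 5.4468; S(2,+0) = 8.8900; S(2,+1) = 14.5098; S(2,+2) = 23.6822
Terminal payoffs V(N, j) = max(S_T - K, 0):
  V(2,-2) = 0.000000; V(2,-1) = 0.000000; V(2,+0) = 1.060000; V(2,+1) = 6.679810; V(2,+2) = 15.852182
Backward induction: V(k, j) = exp(-r*dt) * [p_u * V(k+1, j+1) + p_m * V(k+1, j) + p_d * V(k+1, j-1)]
  V(1,-1) = exp(-r*dt) * [p_u*1.060000 + p_m*0.000000 + p_d*0.000000] = 0.156478
  V(1,+0) = exp(-r*dt) * [p_u*6.679810 + p_m*1.060000 + p_d*0.000000] = 1.675295
  V(1,+1) = exp(-r*dt) * [p_u*15.852182 + p_m*6.679810 + p_d*1.060000] = 6.871493
  V(0,+0) = exp(-r*dt) * [p_u*6.871493 + p_m*1.675295 + p_d*0.156478] = 2.131432


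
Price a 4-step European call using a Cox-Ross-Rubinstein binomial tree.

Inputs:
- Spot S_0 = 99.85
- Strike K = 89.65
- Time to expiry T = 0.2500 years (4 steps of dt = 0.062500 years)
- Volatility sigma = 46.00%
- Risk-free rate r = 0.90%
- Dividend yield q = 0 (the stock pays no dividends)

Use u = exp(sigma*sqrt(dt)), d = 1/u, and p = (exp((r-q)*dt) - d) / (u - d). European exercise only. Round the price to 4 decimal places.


dt = T/N = 0.062500
u = exp(sigma*sqrt(dt)) = 1.121873; d = 1/u = 0.891366
p = (exp((r-q)*dt) - d) / (u - d) = 0.473723
Discount per step: exp(-r*dt) = 0.999438
Stock lattice S(k, i) with i counting down-moves:
  k=0: S(0,0) = 99.8500
  k=1: S(1,0) = 112.0191; S(1,1) = 89.0029
  k=2: S(2,0) = 125.6712; S(2,1) = 99.8500; S(2,2) = 79.3342
  k=3: S(3,0) = 140.9872; S(3,1) = 112.0191; S(3,2) = 89.0029; S(3,3) = 70.7158
  k=4: S(4,0) = 158.1698; S(4,1) = 125.6712; S(4,2) = 99.8500; S(4,3) = 79.3342; S(4,4) = 63.0337
Terminal payoffs V(N, i) = max(S_T - K, 0):
  V(4,0) = 68.519787; V(4,1) = 36.021211; V(4,2) = 10.200000; V(4,3) = 0.000000; V(4,4) = 0.000000
Backward induction: V(k, i) = exp(-r*dt) * [p * V(k+1, i) + (1-p) * V(k+1, i+1)].
  V(3,0) = exp(-r*dt) * [p*68.519787 + (1-p)*36.021211] = 51.387607
  V(3,1) = exp(-r*dt) * [p*36.021211 + (1-p)*10.200000] = 22.419477
  V(3,2) = exp(-r*dt) * [p*10.200000 + (1-p)*0.000000] = 4.829253
  V(3,3) = exp(-r*dt) * [p*0.000000 + (1-p)*0.000000] = 0.000000
  V(2,0) = exp(-r*dt) * [p*51.387607 + (1-p)*22.419477] = 36.122011
  V(2,1) = exp(-r*dt) * [p*22.419477 + (1-p)*4.829253] = 13.154738
  V(2,2) = exp(-r*dt) * [p*4.829253 + (1-p)*0.000000] = 2.286440
  V(1,0) = exp(-r*dt) * [p*36.122011 + (1-p)*13.154738] = 24.021338
  V(1,1) = exp(-r*dt) * [p*13.154738 + (1-p)*2.286440] = 7.430817
  V(0,0) = exp(-r*dt) * [p*24.021338 + (1-p)*7.430817] = 15.281524

Answer: Price = V(0,0) = 15.2815


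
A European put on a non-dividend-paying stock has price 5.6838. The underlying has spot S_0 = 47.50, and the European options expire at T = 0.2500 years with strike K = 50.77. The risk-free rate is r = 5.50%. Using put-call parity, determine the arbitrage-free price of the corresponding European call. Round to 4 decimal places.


Answer: Call price = 3.1071

Derivation:
Put-call parity: C - P = S_0 * exp(-qT) - K * exp(-rT).
S_0 * exp(-qT) = 47.5000 * 1.00000000 = 47.50000000
K * exp(-rT) = 50.7700 * 0.98634410 = 50.07668993
C = P + S*exp(-qT) - K*exp(-rT)
C = 5.6838 + 47.50000000 - 50.07668993 = 3.1071


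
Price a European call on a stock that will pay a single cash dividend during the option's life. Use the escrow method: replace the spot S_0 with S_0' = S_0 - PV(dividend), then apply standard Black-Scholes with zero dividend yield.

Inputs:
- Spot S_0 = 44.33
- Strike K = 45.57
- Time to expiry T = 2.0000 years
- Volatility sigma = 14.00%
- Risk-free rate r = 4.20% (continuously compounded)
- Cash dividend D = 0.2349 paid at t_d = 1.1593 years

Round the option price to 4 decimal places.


Answer: Price = 4.6080

Derivation:
PV(D) = D * exp(-r * t_d) = 0.2349 * 0.95247578 = 0.22373656
S_0' = S_0 - PV(D) = 44.3300 - 0.22373656 = 44.10626344
d1 = (ln(S_0'/K) + (r + sigma^2/2)*T) / (sigma*sqrt(T)) = 0.35836270
d2 = d1 - sigma*sqrt(T) = 0.16037280
exp(-rT) = 0.91943126
N(d1) = 0.63996405; N(d2) = 0.56370629
C = S_0' * N(d1) - K * exp(-rT) * N(d2) = 44.10626344 * 0.63996405 - 45.5700 * 0.91943126 * 0.56370629 = 4.6080


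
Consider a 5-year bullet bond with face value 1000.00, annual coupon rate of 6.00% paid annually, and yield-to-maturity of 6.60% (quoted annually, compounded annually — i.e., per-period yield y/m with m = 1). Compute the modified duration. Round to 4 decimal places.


Answer: Modified duration = 4.1815

Derivation:
Coupon per period c = face * coupon_rate / m = 60.000000
Periods per year m = 1; per-period yield y/m = 0.066000
Number of cashflows N = 5
Cashflows (t years, CF_t, discount factor 1/(1+y/m)^(m*t), PV):
  t = 1.0000: CF_t = 60.000000, DF = 0.938086, PV = 56.285178
  t = 2.0000: CF_t = 60.000000, DF = 0.880006, PV = 52.800355
  t = 3.0000: CF_t = 60.000000, DF = 0.825521, PV = 49.531290
  t = 4.0000: CF_t = 60.000000, DF = 0.774410, PV = 46.464624
  t = 5.0000: CF_t = 1060.000000, DF = 0.726464, PV = 770.051625
Price P = sum_t PV_t = 975.133072
First compute Macaulay numerator sum_t t * PV_t:
  t * PV_t at t = 1.0000: 56.285178
  t * PV_t at t = 2.0000: 105.600710
  t * PV_t at t = 3.0000: 148.593869
  t * PV_t at t = 4.0000: 185.858498
  t * PV_t at t = 5.0000: 3850.258126
Macaulay duration D = 4346.596381 / 975.133072 = 4.457439
Modified duration = D / (1 + y/m) = 4.457439 / (1 + 0.066000) = 4.181463


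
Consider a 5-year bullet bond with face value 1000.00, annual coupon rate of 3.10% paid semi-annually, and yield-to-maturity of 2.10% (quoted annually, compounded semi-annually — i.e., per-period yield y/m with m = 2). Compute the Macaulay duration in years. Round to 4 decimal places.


Coupon per period c = face * coupon_rate / m = 15.500000
Periods per year m = 2; per-period yield y/m = 0.010500
Number of cashflows N = 10
Cashflows (t years, CF_t, discount factor 1/(1+y/m)^(m*t), PV):
  t = 0.5000: CF_t = 15.500000, DF = 0.989609, PV = 15.338941
  t = 1.0000: CF_t = 15.500000, DF = 0.979326, PV = 15.179556
  t = 1.5000: CF_t = 15.500000, DF = 0.969150, PV = 15.021827
  t = 2.0000: CF_t = 15.500000, DF = 0.959080, PV = 14.865736
  t = 2.5000: CF_t = 15.500000, DF = 0.949114, PV = 14.711268
  t = 3.0000: CF_t = 15.500000, DF = 0.939252, PV = 14.558405
  t = 3.5000: CF_t = 15.500000, DF = 0.929492, PV = 14.407130
  t = 4.0000: CF_t = 15.500000, DF = 0.919834, PV = 14.257427
  t = 4.5000: CF_t = 15.500000, DF = 0.910276, PV = 14.109280
  t = 5.0000: CF_t = 1015.500000, DF = 0.900818, PV = 914.780186
Price P = sum_t PV_t = 1047.229755
Macaulay numerator sum_t t * PV_t:
  t * PV_t at t = 0.5000: 7.669471
  t * PV_t at t = 1.0000: 15.179556
  t * PV_t at t = 1.5000: 22.532740
  t * PV_t at t = 2.0000: 29.731473
  t * PV_t at t = 2.5000: 36.778170
  t * PV_t at t = 3.0000: 43.675214
  t * PV_t at t = 3.5000: 50.424955
  t * PV_t at t = 4.0000: 57.029708
  t * PV_t at t = 4.5000: 63.491758
  t * PV_t at t = 5.0000: 4573.900929
Macaulay duration D = (sum_t t * PV_t) / P = 4900.413973 / 1047.229755 = 4.679407

Answer: Macaulay duration = 4.6794 years


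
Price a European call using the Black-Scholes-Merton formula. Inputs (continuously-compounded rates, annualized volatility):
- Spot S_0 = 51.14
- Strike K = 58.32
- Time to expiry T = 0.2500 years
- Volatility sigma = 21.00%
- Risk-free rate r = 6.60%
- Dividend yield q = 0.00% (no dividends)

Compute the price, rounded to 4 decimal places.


d1 = (ln(S/K) + (r - q + 0.5*sigma^2) * T) / (sigma * sqrt(T)) = -1.04157731
d2 = d1 - sigma * sqrt(T) = -1.14657731
exp(-rT) = 0.98363538; exp(-qT) = 1.00000000
C = S_0 * exp(-qT) * N(d1) - K * exp(-rT) * N(d2)
N(d1) = 0.14880385; N(d2) = 0.12577818
C = 51.1400 * 1.00000000 * 0.14880385 - 58.3200 * 0.98363538 * 0.12577818 = 0.3945

Answer: Price = 0.3945


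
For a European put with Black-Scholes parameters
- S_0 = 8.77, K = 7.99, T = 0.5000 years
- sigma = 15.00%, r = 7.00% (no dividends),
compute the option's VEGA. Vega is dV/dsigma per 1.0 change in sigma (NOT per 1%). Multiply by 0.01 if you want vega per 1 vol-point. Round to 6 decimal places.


d1 = 1.2612055224; d2 = 1.1551395052
phi(d1) = 0.1800972641; exp(-qT) = 1.0000000000; exp(-rT) = 0.9656054163
Vega = S * exp(-qT) * phi(d1) * sqrt(T) = 8.7700 * 1.0000000000 * 0.1800972641 * 0.7071067812 = 1.116842

Answer: Vega = 1.116842


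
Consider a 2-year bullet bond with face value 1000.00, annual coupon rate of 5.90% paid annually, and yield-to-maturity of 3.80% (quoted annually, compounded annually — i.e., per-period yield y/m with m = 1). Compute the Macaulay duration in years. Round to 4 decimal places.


Answer: Macaulay duration = 1.9453 years

Derivation:
Coupon per period c = face * coupon_rate / m = 59.000000
Periods per year m = 1; per-period yield y/m = 0.038000
Number of cashflows N = 2
Cashflows (t years, CF_t, discount factor 1/(1+y/m)^(m*t), PV):
  t = 1.0000: CF_t = 59.000000, DF = 0.963391, PV = 56.840077
  t = 2.0000: CF_t = 1059.000000, DF = 0.928122, PV = 982.881709
Price P = sum_t PV_t = 1039.721786
Macaulay numerator sum_t t * PV_t:
  t * PV_t at t = 1.0000: 56.840077
  t * PV_t at t = 2.0000: 1965.763418
Macaulay duration D = (sum_t t * PV_t) / P = 2022.603495 / 1039.721786 = 1.945331


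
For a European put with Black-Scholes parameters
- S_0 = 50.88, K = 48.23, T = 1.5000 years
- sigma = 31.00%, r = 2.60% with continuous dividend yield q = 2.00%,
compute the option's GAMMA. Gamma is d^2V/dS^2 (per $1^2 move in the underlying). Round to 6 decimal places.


Answer: Gamma = 0.018821

Derivation:
d1 = 0.3544218990; d2 = -0.0252490112
phi(d1) = 0.3746563870; exp(-qT) = 0.9704455335; exp(-rT) = 0.9617507091
Gamma = exp(-qT) * phi(d1) / (S * sigma * sqrt(T)) = 0.9704455335 * 0.3746563870 / (50.8800 * 0.3100 * 1.2247448714) = 0.018821


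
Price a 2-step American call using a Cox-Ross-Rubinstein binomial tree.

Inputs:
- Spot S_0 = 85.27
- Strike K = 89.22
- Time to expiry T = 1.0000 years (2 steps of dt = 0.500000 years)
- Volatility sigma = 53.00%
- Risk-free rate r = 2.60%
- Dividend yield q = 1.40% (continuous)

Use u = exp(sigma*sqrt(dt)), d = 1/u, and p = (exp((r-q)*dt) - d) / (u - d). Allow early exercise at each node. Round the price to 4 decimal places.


Answer: Price = V(0,0) = 15.3231

Derivation:
dt = T/N = 0.500000
u = exp(sigma*sqrt(dt)) = 1.454652; d = 1/u = 0.687450
p = (exp((r-q)*dt) - d) / (u - d) = 0.415234
Discount per step: exp(-r*dt) = 0.987084
Stock lattice S(k, i) with i counting down-moves:
  k=0: S(0,0) = 85.2700
  k=1: S(1,0) = 124.0382; S(1,1) = 58.6188
  k=2: S(2,0) = 180.4323; S(2,1) = 85.2700; S(2,2) = 40.2975
Terminal payoffs V(N, i) = max(S_T - K, 0):
  V(2,0) = 91.212344; V(2,1) = 0.000000; V(2,2) = 0.000000
Backward induction: V(k, i) = exp(-r*dt) * [p * V(k+1, i) + (1-p) * V(k+1, i+1)]; then take max(V_cont, immediate exercise) for American.
  V(1,0) = exp(-r*dt) * [p*91.212344 + (1-p)*0.000000] = 37.385274; exercise = 34.818163; V(1,0) = max -> 37.385274
  V(1,1) = exp(-r*dt) * [p*0.000000 + (1-p)*0.000000] = 0.000000; exercise = 0.000000; V(1,1) = max -> 0.000000
  V(0,0) = exp(-r*dt) * [p*37.385274 + (1-p)*0.000000] = 15.323131; exercise = 0.000000; V(0,0) = max -> 15.323131


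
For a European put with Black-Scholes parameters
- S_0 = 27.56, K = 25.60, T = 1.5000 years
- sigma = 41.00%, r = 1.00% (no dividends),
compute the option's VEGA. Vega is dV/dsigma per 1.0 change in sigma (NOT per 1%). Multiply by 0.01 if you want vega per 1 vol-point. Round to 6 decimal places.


d1 = 0.4278603286; d2 = -0.0742850687
phi(d1) = 0.3640475589; exp(-qT) = 1.0000000000; exp(-rT) = 0.9851119396
Vega = S * exp(-qT) * phi(d1) * sqrt(T) = 27.5600 * 1.0000000000 * 0.3640475589 * 1.2247448714 = 12.288050

Answer: Vega = 12.288050


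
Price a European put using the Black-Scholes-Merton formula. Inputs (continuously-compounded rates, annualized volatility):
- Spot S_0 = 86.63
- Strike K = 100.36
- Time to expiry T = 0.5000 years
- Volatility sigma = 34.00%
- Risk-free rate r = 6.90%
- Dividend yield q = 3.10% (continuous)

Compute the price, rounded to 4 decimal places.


d1 = (ln(S/K) + (r - q + 0.5*sigma^2) * T) / (sigma * sqrt(T)) = -0.41269058
d2 = d1 - sigma * sqrt(T) = -0.65310689
exp(-rT) = 0.96608834; exp(-qT) = 0.98461951
P = K * exp(-rT) * N(-d2) - S_0 * exp(-qT) * N(-d1)
N(-d1) = 0.66008334; N(-d2) = 0.74315631
P = 100.3600 * 0.96608834 * 0.74315631 - 86.6300 * 0.98461951 * 0.66008334 = 15.7504

Answer: Price = 15.7504


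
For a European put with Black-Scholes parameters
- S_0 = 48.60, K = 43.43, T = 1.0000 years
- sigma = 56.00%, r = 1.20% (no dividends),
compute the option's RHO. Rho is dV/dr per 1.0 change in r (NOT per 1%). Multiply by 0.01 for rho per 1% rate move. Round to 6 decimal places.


Answer: Rho = -22.443674

Derivation:
d1 = 0.5022733649; d2 = -0.0577266351
phi(d1) = 0.3516644589; exp(-qT) = 1.0000000000; exp(-rT) = 0.9880717129
N(-d2) = 0.5230168113
Rho = -K*T*exp(-rT)*N(-d2) = -43.4300 * 1.0000 * 0.9880717129 * 0.5230168113 = -22.443674


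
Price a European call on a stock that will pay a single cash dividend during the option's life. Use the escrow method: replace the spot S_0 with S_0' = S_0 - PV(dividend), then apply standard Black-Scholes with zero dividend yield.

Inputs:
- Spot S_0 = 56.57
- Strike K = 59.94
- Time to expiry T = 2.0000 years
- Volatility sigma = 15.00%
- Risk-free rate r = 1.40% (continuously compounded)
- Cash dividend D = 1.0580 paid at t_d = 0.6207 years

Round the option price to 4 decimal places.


Answer: Price = 3.5497

Derivation:
PV(D) = D * exp(-r * t_d) = 1.0580 * 0.99134785 = 1.04884602
S_0' = S_0 - PV(D) = 56.5700 - 1.04884602 = 55.52115398
d1 = (ln(S_0'/K) + (r + sigma^2/2)*T) / (sigma*sqrt(T)) = -0.12294212
d2 = d1 - sigma*sqrt(T) = -0.33507415
exp(-rT) = 0.97238837
N(d1) = 0.45107647; N(d2) = 0.36878458
C = S_0' * N(d1) - K * exp(-rT) * N(d2) = 55.52115398 * 0.45107647 - 59.9400 * 0.97238837 * 0.36878458 = 3.5497


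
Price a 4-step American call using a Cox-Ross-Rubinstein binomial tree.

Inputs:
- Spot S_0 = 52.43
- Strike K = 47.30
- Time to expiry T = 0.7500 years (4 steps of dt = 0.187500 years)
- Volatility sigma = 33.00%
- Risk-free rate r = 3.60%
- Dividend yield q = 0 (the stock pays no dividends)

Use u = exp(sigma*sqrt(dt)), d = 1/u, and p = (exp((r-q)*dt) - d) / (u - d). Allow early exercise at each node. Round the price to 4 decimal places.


dt = T/N = 0.187500
u = exp(sigma*sqrt(dt)) = 1.153608; d = 1/u = 0.866846
p = (exp((r-q)*dt) - d) / (u - d) = 0.487955
Discount per step: exp(-r*dt) = 0.993273
Stock lattice S(k, i) with i counting down-moves:
  k=0: S(0,0) = 52.4300
  k=1: S(1,0) = 60.4837; S(1,1) = 45.4487
  k=2: S(2,0) = 69.7744; S(2,1) = 52.4300; S(2,2) = 39.3970
  k=3: S(3,0) = 80.4923; S(3,1) = 60.4837; S(3,2) = 45.4487; S(3,3) = 34.1512
  k=4: S(4,0) = 92.8565; S(4,1) = 69.7744; S(4,2) = 52.4300; S(4,3) = 39.3970; S(4,4) = 29.6038
Terminal payoffs V(N, i) = max(S_T - K, 0):
  V(4,0) = 45.556539; V(4,1) = 22.474410; V(4,2) = 5.130000; V(4,3) = 0.000000; V(4,4) = 0.000000
Backward induction: V(k, i) = exp(-r*dt) * [p * V(k+1, i) + (1-p) * V(k+1, i+1)]; then take max(V_cont, immediate exercise) for American.
  V(3,0) = exp(-r*dt) * [p*45.556539 + (1-p)*22.474410] = 33.510499; exercise = 33.192299; V(3,0) = max -> 33.510499
  V(3,1) = exp(-r*dt) * [p*22.474410 + (1-p)*5.130000] = 13.501853; exercise = 13.183653; V(3,1) = max -> 13.501853
  V(3,2) = exp(-r*dt) * [p*5.130000 + (1-p)*0.000000] = 2.486372; exercise = 0.000000; V(3,2) = max -> 2.486372
  V(3,3) = exp(-r*dt) * [p*0.000000 + (1-p)*0.000000] = 0.000000; exercise = 0.000000; V(3,3) = max -> 0.000000
  V(2,0) = exp(-r*dt) * [p*33.510499 + (1-p)*13.501853] = 23.108670; exercise = 22.474410; V(2,0) = max -> 23.108670
  V(2,1) = exp(-r*dt) * [p*13.501853 + (1-p)*2.486372] = 7.808550; exercise = 5.130000; V(2,1) = max -> 7.808550
  V(2,2) = exp(-r*dt) * [p*2.486372 + (1-p)*0.000000] = 1.205077; exercise = 0.000000; V(2,2) = max -> 1.205077
  V(1,0) = exp(-r*dt) * [p*23.108670 + (1-p)*7.808550] = 15.171572; exercise = 13.183653; V(1,0) = max -> 15.171572
  V(1,1) = exp(-r*dt) * [p*7.808550 + (1-p)*1.205077] = 4.397494; exercise = 0.000000; V(1,1) = max -> 4.397494
  V(0,0) = exp(-r*dt) * [p*15.171572 + (1-p)*4.397494] = 9.589813; exercise = 5.130000; V(0,0) = max -> 9.589813

Answer: Price = V(0,0) = 9.5898


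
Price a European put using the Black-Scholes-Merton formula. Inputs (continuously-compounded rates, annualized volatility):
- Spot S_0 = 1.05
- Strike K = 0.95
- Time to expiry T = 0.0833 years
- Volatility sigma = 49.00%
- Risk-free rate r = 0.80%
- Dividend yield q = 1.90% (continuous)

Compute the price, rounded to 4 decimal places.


Answer: Price = 0.0201

Derivation:
d1 = (ln(S/K) + (r - q + 0.5*sigma^2) * T) / (sigma * sqrt(T)) = 0.77192318
d2 = d1 - sigma * sqrt(T) = 0.63050066
exp(-rT) = 0.99933382; exp(-qT) = 0.99841855
P = K * exp(-rT) * N(-d2) - S_0 * exp(-qT) * N(-d1)
N(-d1) = 0.22007996; N(-d2) = 0.26418354
P = 0.9500 * 0.99933382 * 0.26418354 - 1.0500 * 0.99841855 * 0.22007996 = 0.0201


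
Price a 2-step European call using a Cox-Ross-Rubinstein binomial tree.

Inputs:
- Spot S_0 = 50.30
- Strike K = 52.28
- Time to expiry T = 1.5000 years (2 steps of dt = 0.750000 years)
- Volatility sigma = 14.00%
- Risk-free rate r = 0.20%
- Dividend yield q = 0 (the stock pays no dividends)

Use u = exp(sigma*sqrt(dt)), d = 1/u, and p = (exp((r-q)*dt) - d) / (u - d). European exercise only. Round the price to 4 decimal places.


dt = T/N = 0.750000
u = exp(sigma*sqrt(dt)) = 1.128900; d = 1/u = 0.885818
p = (exp((r-q)*dt) - d) / (u - d) = 0.475902
Discount per step: exp(-r*dt) = 0.998501
Stock lattice S(k, i) with i counting down-moves:
  k=0: S(0,0) = 50.3000
  k=1: S(1,0) = 56.7837; S(1,1) = 44.5567
  k=2: S(2,0) = 64.1031; S(2,1) = 50.3000; S(2,2) = 39.4691
Terminal payoffs V(N, i) = max(S_T - K, 0):
  V(2,0) = 11.823066; V(2,1) = 0.000000; V(2,2) = 0.000000
Backward induction: V(k, i) = exp(-r*dt) * [p * V(k+1, i) + (1-p) * V(k+1, i+1)].
  V(1,0) = exp(-r*dt) * [p*11.823066 + (1-p)*0.000000] = 5.618182
  V(1,1) = exp(-r*dt) * [p*0.000000 + (1-p)*0.000000] = 0.000000
  V(0,0) = exp(-r*dt) * [p*5.618182 + (1-p)*0.000000] = 2.669694

Answer: Price = V(0,0) = 2.6697


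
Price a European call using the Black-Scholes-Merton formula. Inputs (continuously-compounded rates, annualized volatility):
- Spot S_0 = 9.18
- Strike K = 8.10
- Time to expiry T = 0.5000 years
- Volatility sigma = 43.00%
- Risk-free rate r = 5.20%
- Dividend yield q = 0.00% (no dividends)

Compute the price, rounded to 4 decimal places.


d1 = (ln(S/K) + (r - q + 0.5*sigma^2) * T) / (sigma * sqrt(T)) = 0.64918369
d2 = d1 - sigma * sqrt(T) = 0.34512778
exp(-rT) = 0.97433509; exp(-qT) = 1.00000000
C = S_0 * exp(-qT) * N(d1) - K * exp(-rT) * N(d2)
N(d1) = 0.74189018; N(d2) = 0.63500084
C = 9.1800 * 1.00000000 * 0.74189018 - 8.1000 * 0.97433509 * 0.63500084 = 1.7991

Answer: Price = 1.7991


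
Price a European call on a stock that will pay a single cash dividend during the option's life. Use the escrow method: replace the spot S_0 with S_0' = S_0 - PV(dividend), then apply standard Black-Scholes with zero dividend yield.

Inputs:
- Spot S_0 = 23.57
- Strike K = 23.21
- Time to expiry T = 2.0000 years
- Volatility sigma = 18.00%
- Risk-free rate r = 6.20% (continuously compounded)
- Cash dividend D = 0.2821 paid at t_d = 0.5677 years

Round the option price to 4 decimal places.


Answer: Price = 3.8870

Derivation:
PV(D) = D * exp(-r * t_d) = 0.2821 * 0.96541482 = 0.27234352
S_0' = S_0 - PV(D) = 23.5700 - 0.27234352 = 23.29765648
d1 = (ln(S_0'/K) + (r + sigma^2/2)*T) / (sigma*sqrt(T)) = 0.62920544
d2 = d1 - sigma*sqrt(T) = 0.37464699
exp(-rT) = 0.88337984
N(d1) = 0.73539271; N(d2) = 0.64603849
C = S_0' * N(d1) - K * exp(-rT) * N(d2) = 23.29765648 * 0.73539271 - 23.2100 * 0.88337984 * 0.64603849 = 3.8870


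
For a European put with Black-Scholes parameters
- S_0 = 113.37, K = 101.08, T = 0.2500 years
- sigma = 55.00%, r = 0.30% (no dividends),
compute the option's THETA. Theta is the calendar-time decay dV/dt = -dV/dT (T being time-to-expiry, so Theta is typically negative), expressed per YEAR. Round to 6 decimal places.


d1 = 0.5574800855; d2 = 0.2824800855
phi(d1) = 0.3415263115; exp(-qT) = 1.0000000000; exp(-rT) = 0.9992502812
Theta = -S*exp(-qT)*phi(d1)*sigma/(2*sqrt(T)) + r*K*exp(-rT)*N(-d2) - q*S*exp(-qT)*N(-d1)
N(-d1) = 0.2885997308; N(-d2) = 0.3887877073; sqrt(T) = 0.5000000000
Term 1 = -113.3700 * 1.0000000000 * 0.3415263115 * 0.5500 / (2 * 0.5000000000) = -21.2953608641
Term 2 = 0.0030 * 101.0800 * 0.9992502812 * 0.3887877073 = 0.1178075955
Term 3 = 0 (no dividend yield, q = 0)
Theta = -21.2953608641 + (0.1178075955) + (0.0000000000) = -21.177553

Answer: Theta = -21.177553


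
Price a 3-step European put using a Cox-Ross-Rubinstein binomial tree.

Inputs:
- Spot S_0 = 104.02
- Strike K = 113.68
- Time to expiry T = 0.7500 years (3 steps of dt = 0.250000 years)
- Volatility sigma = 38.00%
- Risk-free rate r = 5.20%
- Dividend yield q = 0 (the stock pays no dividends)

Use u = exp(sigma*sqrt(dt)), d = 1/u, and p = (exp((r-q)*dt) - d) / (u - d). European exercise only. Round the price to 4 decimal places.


dt = T/N = 0.250000
u = exp(sigma*sqrt(dt)) = 1.209250; d = 1/u = 0.826959
p = (exp((r-q)*dt) - d) / (u - d) = 0.486870
Discount per step: exp(-r*dt) = 0.987084
Stock lattice S(k, i) with i counting down-moves:
  k=0: S(0,0) = 104.0200
  k=1: S(1,0) = 125.7861; S(1,1) = 86.0203
  k=2: S(2,0) = 152.1068; S(2,1) = 104.0200; S(2,2) = 71.1353
  k=3: S(3,0) = 183.9351; S(3,1) = 125.7861; S(3,2) = 86.0203; S(3,3) = 58.8260
Terminal payoffs V(N, i) = max(K - S_T, 0):
  V(3,0) = 0.000000; V(3,1) = 0.000000; V(3,2) = 27.659711; V(3,3) = 54.854044
Backward induction: V(k, i) = exp(-r*dt) * [p * V(k+1, i) + (1-p) * V(k+1, i+1)].
  V(2,0) = exp(-r*dt) * [p*0.000000 + (1-p)*0.000000] = 0.000000
  V(2,1) = exp(-r*dt) * [p*0.000000 + (1-p)*27.659711] = 14.009714
  V(2,2) = exp(-r*dt) * [p*27.659711 + (1-p)*54.854044] = 41.076461
  V(1,0) = exp(-r*dt) * [p*0.000000 + (1-p)*14.009714] = 7.095956
  V(1,1) = exp(-r*dt) * [p*14.009714 + (1-p)*41.076461] = 27.538143
  V(0,0) = exp(-r*dt) * [p*7.095956 + (1-p)*27.538143] = 17.358325

Answer: Price = V(0,0) = 17.3583


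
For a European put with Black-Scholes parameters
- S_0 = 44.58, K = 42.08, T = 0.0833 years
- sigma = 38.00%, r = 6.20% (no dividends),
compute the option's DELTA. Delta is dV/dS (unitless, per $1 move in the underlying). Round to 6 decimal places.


Answer: Delta = -0.264954

Derivation:
d1 = 0.6281455640; d2 = 0.5184709543
phi(d1) = 0.3275148249; exp(-qT) = 1.0000000000; exp(-rT) = 0.9948487136
N(-d1) = 0.2649542935
Delta = -exp(-qT) * N(-d1) = -1.0000000000 * 0.2649542935 = -0.264954


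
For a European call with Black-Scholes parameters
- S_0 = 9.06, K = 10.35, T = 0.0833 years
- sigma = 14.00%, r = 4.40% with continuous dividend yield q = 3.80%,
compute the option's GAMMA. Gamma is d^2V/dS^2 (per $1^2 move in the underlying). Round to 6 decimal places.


d1 = -3.2618878461; d2 = -3.3022942812
phi(d1) = 0.0019520119; exp(-qT) = 0.9968396046; exp(-rT) = 0.9963415086
Gamma = exp(-qT) * phi(d1) / (S * sigma * sqrt(T)) = 0.9968396046 * 0.0019520119 / (9.0600 * 0.1400 * 0.2886173938) = 0.005315

Answer: Gamma = 0.005315


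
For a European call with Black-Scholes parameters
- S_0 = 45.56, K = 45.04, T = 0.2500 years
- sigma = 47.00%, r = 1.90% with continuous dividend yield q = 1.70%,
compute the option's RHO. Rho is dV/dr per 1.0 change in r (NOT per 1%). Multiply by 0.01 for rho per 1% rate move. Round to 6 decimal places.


d1 = 0.1684751266; d2 = -0.0665248734
phi(d1) = 0.3933205041; exp(-qT) = 0.9957590185; exp(-rT) = 0.9952612634
N(d2) = 0.4734799777
Rho = K*T*exp(-rT)*N(d2) = 45.0400 * 0.2500 * 0.9952612634 * 0.4734799777 = 5.306121

Answer: Rho = 5.306121


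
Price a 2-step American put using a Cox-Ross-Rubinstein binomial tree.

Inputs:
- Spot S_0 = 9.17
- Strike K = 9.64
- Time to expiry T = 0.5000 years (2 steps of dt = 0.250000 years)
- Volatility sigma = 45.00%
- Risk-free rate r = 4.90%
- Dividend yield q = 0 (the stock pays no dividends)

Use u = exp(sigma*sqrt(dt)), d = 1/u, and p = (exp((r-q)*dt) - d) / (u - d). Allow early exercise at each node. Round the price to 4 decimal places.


Answer: Price = V(0,0) = 1.3250

Derivation:
dt = T/N = 0.250000
u = exp(sigma*sqrt(dt)) = 1.252323; d = 1/u = 0.798516
p = (exp((r-q)*dt) - d) / (u - d) = 0.471146
Discount per step: exp(-r*dt) = 0.987825
Stock lattice S(k, i) with i counting down-moves:
  k=0: S(0,0) = 9.1700
  k=1: S(1,0) = 11.4838; S(1,1) = 7.3224
  k=2: S(2,0) = 14.3814; S(2,1) = 9.1700; S(2,2) = 5.8471
Terminal payoffs V(N, i) = max(K - S_T, 0):
  V(2,0) = 0.000000; V(2,1) = 0.470000; V(2,2) = 3.792950
Backward induction: V(k, i) = exp(-r*dt) * [p * V(k+1, i) + (1-p) * V(k+1, i+1)]; then take max(V_cont, immediate exercise) for American.
  V(1,0) = exp(-r*dt) * [p*0.000000 + (1-p)*0.470000] = 0.245535; exercise = 0.000000; V(1,0) = max -> 0.245535
  V(1,1) = exp(-r*dt) * [p*0.470000 + (1-p)*3.792950] = 2.200237; exercise = 2.317606; V(1,1) = max -> 2.317606
  V(0,0) = exp(-r*dt) * [p*0.245535 + (1-p)*2.317606] = 1.325027; exercise = 0.470000; V(0,0) = max -> 1.325027


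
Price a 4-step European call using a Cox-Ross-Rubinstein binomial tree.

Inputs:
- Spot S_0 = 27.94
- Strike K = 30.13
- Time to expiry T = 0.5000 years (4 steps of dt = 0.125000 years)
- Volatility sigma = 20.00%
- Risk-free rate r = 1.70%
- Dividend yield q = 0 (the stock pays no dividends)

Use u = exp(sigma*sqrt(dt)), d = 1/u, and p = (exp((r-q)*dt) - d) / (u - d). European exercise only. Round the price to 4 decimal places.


Answer: Price = V(0,0) = 0.9251

Derivation:
dt = T/N = 0.125000
u = exp(sigma*sqrt(dt)) = 1.073271; d = 1/u = 0.931731
p = (exp((r-q)*dt) - d) / (u - d) = 0.497359
Discount per step: exp(-r*dt) = 0.997877
Stock lattice S(k, i) with i counting down-moves:
  k=0: S(0,0) = 27.9400
  k=1: S(1,0) = 29.9872; S(1,1) = 26.0326
  k=2: S(2,0) = 32.1844; S(2,1) = 27.9400; S(2,2) = 24.2554
  k=3: S(3,0) = 34.5425; S(3,1) = 29.9872; S(3,2) = 26.0326; S(3,3) = 22.5995
  k=4: S(4,0) = 37.0735; S(4,1) = 32.1844; S(4,2) = 27.9400; S(4,3) = 24.2554; S(4,4) = 21.0567
Terminal payoffs V(N, i) = max(S_T - K, 0):
  V(4,0) = 6.943487; V(4,1) = 2.054363; V(4,2) = 0.000000; V(4,3) = 0.000000; V(4,4) = 0.000000
Backward induction: V(k, i) = exp(-r*dt) * [p * V(k+1, i) + (1-p) * V(k+1, i+1)].
  V(3,0) = exp(-r*dt) * [p*6.943487 + (1-p)*2.054363] = 4.476491
  V(3,1) = exp(-r*dt) * [p*2.054363 + (1-p)*0.000000] = 1.019587
  V(3,2) = exp(-r*dt) * [p*0.000000 + (1-p)*0.000000] = 0.000000
  V(3,3) = exp(-r*dt) * [p*0.000000 + (1-p)*0.000000] = 0.000000
  V(2,0) = exp(-r*dt) * [p*4.476491 + (1-p)*1.019587] = 2.733096
  V(2,1) = exp(-r*dt) * [p*1.019587 + (1-p)*0.000000] = 0.506025
  V(2,2) = exp(-r*dt) * [p*0.000000 + (1-p)*0.000000] = 0.000000
  V(1,0) = exp(-r*dt) * [p*2.733096 + (1-p)*0.506025] = 1.610253
  V(1,1) = exp(-r*dt) * [p*0.506025 + (1-p)*0.000000] = 0.251142
  V(0,0) = exp(-r*dt) * [p*1.610253 + (1-p)*0.251142] = 0.925140


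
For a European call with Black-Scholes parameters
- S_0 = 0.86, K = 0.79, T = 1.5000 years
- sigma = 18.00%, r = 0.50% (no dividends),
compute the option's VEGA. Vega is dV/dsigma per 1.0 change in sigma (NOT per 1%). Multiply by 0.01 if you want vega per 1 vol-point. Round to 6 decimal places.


d1 = 0.5293594269; d2 = 0.3089053501
phi(d1) = 0.3467853652; exp(-qT) = 1.0000000000; exp(-rT) = 0.9925280548
Vega = S * exp(-qT) * phi(d1) * sqrt(T) = 0.8600 * 1.0000000000 * 0.3467853652 * 1.2247448714 = 0.365262

Answer: Vega = 0.365262


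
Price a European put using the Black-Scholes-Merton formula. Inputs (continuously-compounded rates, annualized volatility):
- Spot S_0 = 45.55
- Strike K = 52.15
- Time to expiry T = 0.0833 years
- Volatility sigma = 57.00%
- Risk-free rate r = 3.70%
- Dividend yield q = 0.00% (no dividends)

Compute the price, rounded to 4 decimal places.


Answer: Price = 7.3936

Derivation:
d1 = (ln(S/K) + (r - q + 0.5*sigma^2) * T) / (sigma * sqrt(T)) = -0.72152448
d2 = d1 - sigma * sqrt(T) = -0.88603639
exp(-rT) = 0.99692264; exp(-qT) = 1.00000000
P = K * exp(-rT) * N(-d2) - S_0 * exp(-qT) * N(-d1)
N(-d1) = 0.76470656; N(-d2) = 0.81220104
P = 52.1500 * 0.99692264 * 0.81220104 - 45.5500 * 1.00000000 * 0.76470656 = 7.3936


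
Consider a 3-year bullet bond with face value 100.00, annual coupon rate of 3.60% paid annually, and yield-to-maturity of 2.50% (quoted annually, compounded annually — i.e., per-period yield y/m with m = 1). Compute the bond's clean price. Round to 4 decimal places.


Coupon per period c = face * coupon_rate / m = 3.600000
Periods per year m = 1; per-period yield y/m = 0.025000
Number of cashflows N = 3
Cashflows (t years, CF_t, discount factor 1/(1+y/m)^(m*t), PV):
  t = 1.0000: CF_t = 3.600000, DF = 0.975610, PV = 3.512195
  t = 2.0000: CF_t = 3.600000, DF = 0.951814, PV = 3.426532
  t = 3.0000: CF_t = 103.600000, DF = 0.928599, PV = 96.202899
Price P = sum_t PV_t = 103.141626

Answer: Price = 103.1416


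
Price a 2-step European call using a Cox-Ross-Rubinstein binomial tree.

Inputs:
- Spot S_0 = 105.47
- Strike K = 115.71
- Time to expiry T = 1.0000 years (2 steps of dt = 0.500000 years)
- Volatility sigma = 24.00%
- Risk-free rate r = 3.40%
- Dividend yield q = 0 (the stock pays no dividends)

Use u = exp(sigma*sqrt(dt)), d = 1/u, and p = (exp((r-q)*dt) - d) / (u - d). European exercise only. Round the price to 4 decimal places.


dt = T/N = 0.500000
u = exp(sigma*sqrt(dt)) = 1.184956; d = 1/u = 0.843913
p = (exp((r-q)*dt) - d) / (u - d) = 0.507948
Discount per step: exp(-r*dt) = 0.983144
Stock lattice S(k, i) with i counting down-moves:
  k=0: S(0,0) = 105.4700
  k=1: S(1,0) = 124.9773; S(1,1) = 89.0075
  k=2: S(2,0) = 148.0926; S(2,1) = 105.4700; S(2,2) = 75.1146
Terminal payoffs V(N, i) = max(S_T - K, 0):
  V(2,0) = 32.382608; V(2,1) = 0.000000; V(2,2) = 0.000000
Backward induction: V(k, i) = exp(-r*dt) * [p * V(k+1, i) + (1-p) * V(k+1, i+1)].
  V(1,0) = exp(-r*dt) * [p*32.382608 + (1-p)*0.000000] = 16.171428
  V(1,1) = exp(-r*dt) * [p*0.000000 + (1-p)*0.000000] = 0.000000
  V(0,0) = exp(-r*dt) * [p*16.171428 + (1-p)*0.000000] = 8.075788

Answer: Price = V(0,0) = 8.0758


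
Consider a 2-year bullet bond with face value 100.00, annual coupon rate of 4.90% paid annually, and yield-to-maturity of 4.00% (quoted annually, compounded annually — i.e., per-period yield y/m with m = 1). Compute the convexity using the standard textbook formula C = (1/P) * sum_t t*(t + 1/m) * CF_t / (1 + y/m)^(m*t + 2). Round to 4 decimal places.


Coupon per period c = face * coupon_rate / m = 4.900000
Periods per year m = 1; per-period yield y/m = 0.040000
Number of cashflows N = 2
Cashflows (t years, CF_t, discount factor 1/(1+y/m)^(m*t), PV):
  t = 1.0000: CF_t = 4.900000, DF = 0.961538, PV = 4.711538
  t = 2.0000: CF_t = 104.900000, DF = 0.924556, PV = 96.985947
Price P = sum_t PV_t = 101.697485
Convexity numerator sum_t t*(t + 1/m) * CF_t / (1+y/m)^(m*t + 2):
  t = 1.0000: term = 8.712164
  t = 2.0000: term = 538.013758
Convexity = (1/P) * sum = 546.725922 / 101.697485 = 5.376002

Answer: Convexity = 5.3760


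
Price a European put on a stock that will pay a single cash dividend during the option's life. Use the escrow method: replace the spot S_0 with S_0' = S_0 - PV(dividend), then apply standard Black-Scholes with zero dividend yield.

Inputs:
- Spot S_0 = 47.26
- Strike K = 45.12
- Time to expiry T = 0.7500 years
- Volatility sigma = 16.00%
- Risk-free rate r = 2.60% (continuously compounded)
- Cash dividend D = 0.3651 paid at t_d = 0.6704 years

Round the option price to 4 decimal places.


PV(D) = D * exp(-r * t_d) = 0.3651 * 0.98272063 = 0.35879130
S_0' = S_0 - PV(D) = 47.2600 - 0.35879130 = 46.90120870
d1 = (ln(S_0'/K) + (r + sigma^2/2)*T) / (sigma*sqrt(T)) = 0.48943310
d2 = d1 - sigma*sqrt(T) = 0.35086904
exp(-rT) = 0.98068890
N(-d1) = 0.31226755; N(-d2) = 0.36284330
P = K * exp(-rT) * N(-d2) - S_0' * N(-d1) = 45.1200 * 0.98068890 * 0.36284330 - 46.90120870 * 0.31226755 = 1.4096

Answer: Price = 1.4096


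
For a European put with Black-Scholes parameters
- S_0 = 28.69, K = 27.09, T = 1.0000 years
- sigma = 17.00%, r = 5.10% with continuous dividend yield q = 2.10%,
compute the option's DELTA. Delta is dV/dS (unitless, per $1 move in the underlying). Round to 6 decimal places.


d1 = 0.5990233759; d2 = 0.4290233759
phi(d1) = 0.3334197622; exp(-qT) = 0.9792189646; exp(-rT) = 0.9502786705
N(-d1) = 0.2745786483
Delta = -exp(-qT) * N(-d1) = -0.9792189646 * 0.2745786483 = -0.268873

Answer: Delta = -0.268873


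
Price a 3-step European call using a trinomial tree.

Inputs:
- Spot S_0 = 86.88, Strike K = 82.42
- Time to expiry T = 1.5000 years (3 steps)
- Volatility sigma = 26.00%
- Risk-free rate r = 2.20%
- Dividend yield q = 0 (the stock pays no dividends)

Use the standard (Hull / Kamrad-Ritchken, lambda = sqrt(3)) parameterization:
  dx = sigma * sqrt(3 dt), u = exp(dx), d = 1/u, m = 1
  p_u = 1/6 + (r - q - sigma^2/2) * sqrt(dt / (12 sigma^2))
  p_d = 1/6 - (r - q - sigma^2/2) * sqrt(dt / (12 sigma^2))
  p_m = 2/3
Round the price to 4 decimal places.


Answer: Price = V(0,0) = 14.2103

Derivation:
dt = T/N = 0.500000; dx = sigma*sqrt(3*dt) = 0.318434
u = exp(dx) = 1.374972; d = 1/u = 0.727287
p_u = 0.157403, p_m = 0.666667, p_d = 0.175931
Discount per step: exp(-r*dt) = 0.989060
Stock lattice S(k, j) with j the centered position index:
  k=0: S(0,+0) = 86.8800
  k=1: S(1,-1) = 63.1867; S(1,+0) = 86.8800; S(1,+1) = 119.4576
  k=2: S(2,-2) = 45.9549; S(2,-1) = 63.1867; S(2,+0) = 86.8800; S(2,+1) = 119.4576; S(2,+2) = 164.2509
  k=3: S(3,-3) = 33.4224; S(3,-2) = 45.9549; S(3,-1) = 63.1867; S(3,+0) = 86.8800; S(3,+1) = 119.4576; S(3,+2) = 164.2509; S(3,+3) = 225.8405
Terminal payoffs V(N, j) = max(S_T - K, 0):
  V(3,-3) = 0.000000; V(3,-2) = 0.000000; V(3,-1) = 0.000000; V(3,+0) = 4.460000; V(3,+1) = 37.037603; V(3,+2) = 81.830909; V(3,+3) = 143.420468
Backward induction: V(k, j) = exp(-r*dt) * [p_u * V(k+1, j+1) + p_m * V(k+1, j) + p_d * V(k+1, j-1)]
  V(2,-2) = exp(-r*dt) * [p_u*0.000000 + p_m*0.000000 + p_d*0.000000] = 0.000000
  V(2,-1) = exp(-r*dt) * [p_u*4.460000 + p_m*0.000000 + p_d*0.000000] = 0.694336
  V(2,+0) = exp(-r*dt) * [p_u*37.037603 + p_m*4.460000 + p_d*0.000000] = 8.706843
  V(2,+1) = exp(-r*dt) * [p_u*81.830909 + p_m*37.037603 + p_d*4.460000] = 37.937169
  V(2,+2) = exp(-r*dt) * [p_u*143.420468 + p_m*81.830909 + p_d*37.037603] = 82.729693
  V(1,-1) = exp(-r*dt) * [p_u*8.706843 + p_m*0.694336 + p_d*0.000000] = 1.813313
  V(1,+0) = exp(-r*dt) * [p_u*37.937169 + p_m*8.706843 + p_d*0.694336] = 11.767963
  V(1,+1) = exp(-r*dt) * [p_u*82.729693 + p_m*37.937169 + p_d*8.706843] = 39.409220
  V(0,+0) = exp(-r*dt) * [p_u*39.409220 + p_m*11.767963 + p_d*1.813313] = 14.210263


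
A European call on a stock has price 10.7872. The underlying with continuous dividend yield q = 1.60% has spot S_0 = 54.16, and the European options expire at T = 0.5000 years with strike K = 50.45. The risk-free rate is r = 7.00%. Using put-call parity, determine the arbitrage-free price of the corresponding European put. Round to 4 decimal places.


Answer: Put price = 5.7735

Derivation:
Put-call parity: C - P = S_0 * exp(-qT) - K * exp(-rT).
S_0 * exp(-qT) = 54.1600 * 0.99203191 = 53.72844851
K * exp(-rT) = 50.4500 * 0.96560542 = 48.71479325
P = C - S*exp(-qT) + K*exp(-rT)
P = 10.7872 - 53.72844851 + 48.71479325 = 5.7735


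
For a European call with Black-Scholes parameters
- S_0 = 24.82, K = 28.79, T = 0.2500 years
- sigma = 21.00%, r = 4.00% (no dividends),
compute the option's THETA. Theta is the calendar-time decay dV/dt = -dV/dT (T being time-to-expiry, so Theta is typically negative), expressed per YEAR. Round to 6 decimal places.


Answer: Theta = -1.030990

Derivation:
d1 = -1.2653888081; d2 = -1.3703888081
phi(d1) = 0.1791480086; exp(-qT) = 1.0000000000; exp(-rT) = 0.9900498337
Theta = -S*exp(-qT)*phi(d1)*sigma/(2*sqrt(T)) - r*K*exp(-rT)*N(d2) + q*S*exp(-qT)*N(d1)
N(d1) = 0.1028659926; N(d2) = 0.0852827819; sqrt(T) = 0.5000000000
Term 1 = -24.8200 * 1.0000000000 * 0.1791480086 * 0.2100 / (2 * 0.5000000000) = -0.9337552504
Term 2 = -0.0400 * 28.7900 * 0.9900498337 * 0.0852827819 = -0.0972344294
Term 3 = 0 (no dividend yield, q = 0)
Theta = -0.9337552504 + (-0.0972344294) + (0.0000000000) = -1.030990


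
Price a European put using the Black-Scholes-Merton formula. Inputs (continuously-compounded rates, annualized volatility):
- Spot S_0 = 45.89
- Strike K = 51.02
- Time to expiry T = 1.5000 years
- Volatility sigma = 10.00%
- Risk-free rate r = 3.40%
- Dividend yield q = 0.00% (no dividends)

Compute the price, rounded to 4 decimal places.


Answer: Price = 3.8286

Derivation:
d1 = (ln(S/K) + (r - q + 0.5*sigma^2) * T) / (sigma * sqrt(T)) = -0.38759488
d2 = d1 - sigma * sqrt(T) = -0.51006937
exp(-rT) = 0.95027867; exp(-qT) = 1.00000000
P = K * exp(-rT) * N(-d2) - S_0 * exp(-qT) * N(-d1)
N(-d1) = 0.65084207; N(-d2) = 0.69499857
P = 51.0200 * 0.95027867 * 0.69499857 - 45.8900 * 1.00000000 * 0.65084207 = 3.8286


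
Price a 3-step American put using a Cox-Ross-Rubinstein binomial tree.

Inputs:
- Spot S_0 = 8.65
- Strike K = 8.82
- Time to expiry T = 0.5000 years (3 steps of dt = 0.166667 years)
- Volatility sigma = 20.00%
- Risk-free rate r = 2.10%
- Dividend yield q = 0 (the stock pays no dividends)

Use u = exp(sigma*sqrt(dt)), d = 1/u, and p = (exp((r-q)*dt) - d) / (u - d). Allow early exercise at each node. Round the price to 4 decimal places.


dt = T/N = 0.166667
u = exp(sigma*sqrt(dt)) = 1.085076; d = 1/u = 0.921595
p = (exp((r-q)*dt) - d) / (u - d) = 0.501046
Discount per step: exp(-r*dt) = 0.996506
Stock lattice S(k, i) with i counting down-moves:
  k=0: S(0,0) = 8.6500
  k=1: S(1,0) = 9.3859; S(1,1) = 7.9718
  k=2: S(2,0) = 10.1844; S(2,1) = 8.6500; S(2,2) = 7.3468
  k=3: S(3,0) = 11.0509; S(3,1) = 9.3859; S(3,2) = 7.9718; S(3,3) = 6.7707
Terminal payoffs V(N, i) = max(K - S_T, 0):
  V(3,0) = 0.000000; V(3,1) = 0.000000; V(3,2) = 0.848205; V(3,3) = 2.049260
Backward induction: V(k, i) = exp(-r*dt) * [p * V(k+1, i) + (1-p) * V(k+1, i+1)]; then take max(V_cont, immediate exercise) for American.
  V(2,0) = exp(-r*dt) * [p*0.000000 + (1-p)*0.000000] = 0.000000; exercise = 0.000000; V(2,0) = max -> 0.000000
  V(2,1) = exp(-r*dt) * [p*0.000000 + (1-p)*0.848205] = 0.421737; exercise = 0.170000; V(2,1) = max -> 0.421737
  V(2,2) = exp(-r*dt) * [p*0.848205 + (1-p)*2.049260] = 1.442420; exercise = 1.473236; V(2,2) = max -> 1.473236
  V(1,0) = exp(-r*dt) * [p*0.000000 + (1-p)*0.421737] = 0.209692; exercise = 0.000000; V(1,0) = max -> 0.209692
  V(1,1) = exp(-r*dt) * [p*0.421737 + (1-p)*1.473236] = 0.943080; exercise = 0.848205; V(1,1) = max -> 0.943080
  V(0,0) = exp(-r*dt) * [p*0.209692 + (1-p)*0.943080] = 0.573608; exercise = 0.170000; V(0,0) = max -> 0.573608

Answer: Price = V(0,0) = 0.5736
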